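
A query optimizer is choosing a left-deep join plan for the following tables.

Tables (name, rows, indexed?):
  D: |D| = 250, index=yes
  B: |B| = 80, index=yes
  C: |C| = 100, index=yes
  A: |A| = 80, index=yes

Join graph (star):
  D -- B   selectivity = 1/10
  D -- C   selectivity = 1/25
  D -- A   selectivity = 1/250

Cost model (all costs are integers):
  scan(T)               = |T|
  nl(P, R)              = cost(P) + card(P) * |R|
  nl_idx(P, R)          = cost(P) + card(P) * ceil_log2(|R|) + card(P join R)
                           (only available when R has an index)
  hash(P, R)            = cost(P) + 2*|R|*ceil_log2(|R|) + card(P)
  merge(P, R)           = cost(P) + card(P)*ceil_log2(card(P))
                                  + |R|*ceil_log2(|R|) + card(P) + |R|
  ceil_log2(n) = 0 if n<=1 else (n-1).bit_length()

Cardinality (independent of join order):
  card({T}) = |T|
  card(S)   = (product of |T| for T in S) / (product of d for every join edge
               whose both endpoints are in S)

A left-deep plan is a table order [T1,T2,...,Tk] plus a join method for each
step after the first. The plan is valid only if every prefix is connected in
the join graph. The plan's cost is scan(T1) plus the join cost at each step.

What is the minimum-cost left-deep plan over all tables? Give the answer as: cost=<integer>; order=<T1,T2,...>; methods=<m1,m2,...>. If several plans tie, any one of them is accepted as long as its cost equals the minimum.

cost=3120; order=A,D,C,B; methods=nl_idx,nl_idx,hash

Selinger DP (subsets sized 1..n):
  {D}: scan cost=250, card=250
  {B}: scan cost=80, card=80
  {C}: scan cost=100, card=100
  {A}: scan cost=80, card=80
  {BD}: card=2000; try (B,hash)→1620, (D,nl_idx)→2720, (D,merge)→2970, (B,merge)→3140, (B,nl_idx)→4000, (D,hash)→4160 …(+2); best=1620 via (B,hash)
  {CD}: card=1000; try (D,nl_idx)→1900, (C,hash)→1900, (C,nl_idx)→3000, (D,merge)→3150, (C,merge)→3300, (D,hash)→4200 …(+2); best=1900 via (D,nl_idx)
  {AD}: card=80; try (D,nl_idx)→800, (A,hash)→1620, (A,nl_idx)→2080, (D,merge)→2970, (A,merge)→3140, (D,hash)→4160 …(+2); best=800 via (D,nl_idx)
  {BCD}: card=8000; try (B,hash)→4020, (C,hash)→5020, (B,merge)→13540, (B,nl_idx)→16900, (C,nl_idx)→23620, (C,merge)→26420 …(+2); best=4020 via (B,hash)
  {ABD}: card=640; try (B,hash)→2000, (B,nl_idx)→2000, (B,merge)→2080, (A,hash)→4740, (B,nl)→7200, (A,nl_idx)→16260 …(+2); best=2000 via (B,hash)
  {ACD}: card=320; try (C,nl_idx)→1680, (C,merge)→2240, (C,hash)→2280, (A,hash)→4020, (C,nl)→8800, (A,nl_idx)→9220 …(+2); best=1680 via (C,nl_idx)
  {ABCD}: card=2560; try (B,hash)→3120, (C,hash)→4040, (B,merge)→5520, (B,nl_idx)→6480, (C,nl_idx)→9040, (C,merge)→9840 …(+6); best=3120 via (B,hash)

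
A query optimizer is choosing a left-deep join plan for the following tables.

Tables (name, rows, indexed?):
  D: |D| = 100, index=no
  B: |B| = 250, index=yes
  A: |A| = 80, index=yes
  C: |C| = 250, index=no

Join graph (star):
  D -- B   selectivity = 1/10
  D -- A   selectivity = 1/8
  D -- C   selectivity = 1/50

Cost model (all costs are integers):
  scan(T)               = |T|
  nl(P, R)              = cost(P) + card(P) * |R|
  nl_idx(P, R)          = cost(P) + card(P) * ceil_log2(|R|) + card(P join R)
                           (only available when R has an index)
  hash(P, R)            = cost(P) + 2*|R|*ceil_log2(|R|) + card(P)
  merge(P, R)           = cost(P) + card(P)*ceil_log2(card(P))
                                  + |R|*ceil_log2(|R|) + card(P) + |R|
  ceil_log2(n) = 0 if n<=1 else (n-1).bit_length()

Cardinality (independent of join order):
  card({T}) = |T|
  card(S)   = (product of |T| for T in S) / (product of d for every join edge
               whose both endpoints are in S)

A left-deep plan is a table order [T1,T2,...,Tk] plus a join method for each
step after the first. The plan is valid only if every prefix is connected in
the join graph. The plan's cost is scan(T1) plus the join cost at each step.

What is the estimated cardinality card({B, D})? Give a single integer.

Tables in S: B(250), D(100)
Edges inside S: D-B(d=10)
numerator = 250 * 100 = 25000
denominator = 10 = 10
card(S) = 25000 / 10 = 2500

2500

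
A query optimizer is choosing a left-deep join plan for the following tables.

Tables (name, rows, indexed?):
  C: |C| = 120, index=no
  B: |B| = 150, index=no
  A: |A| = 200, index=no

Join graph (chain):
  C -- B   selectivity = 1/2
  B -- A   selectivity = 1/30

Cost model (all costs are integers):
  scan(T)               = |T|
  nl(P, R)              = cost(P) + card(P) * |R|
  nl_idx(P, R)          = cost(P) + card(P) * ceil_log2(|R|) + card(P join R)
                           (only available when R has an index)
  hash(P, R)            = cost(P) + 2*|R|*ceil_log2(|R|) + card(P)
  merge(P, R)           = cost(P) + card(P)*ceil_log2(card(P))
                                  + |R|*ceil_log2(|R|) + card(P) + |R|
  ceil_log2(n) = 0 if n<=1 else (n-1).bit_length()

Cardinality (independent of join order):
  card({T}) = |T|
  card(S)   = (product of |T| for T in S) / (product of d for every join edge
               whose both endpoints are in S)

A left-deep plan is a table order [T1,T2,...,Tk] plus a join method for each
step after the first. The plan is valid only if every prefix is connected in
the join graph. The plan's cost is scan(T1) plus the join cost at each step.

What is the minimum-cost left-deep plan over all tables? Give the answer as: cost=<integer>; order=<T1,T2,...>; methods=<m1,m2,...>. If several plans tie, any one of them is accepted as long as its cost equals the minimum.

Selinger DP (subsets sized 1..n):
  {C}: scan cost=120, card=120
  {B}: scan cost=150, card=150
  {A}: scan cost=200, card=200
  {BC}: card=9000; try (C,hash)→1980, (B,merge)→2430, (C,merge)→2460, (B,hash)→2640, (B,nl)→18120, (C,nl)→18150; best=1980 via (C,hash)
  {AB}: card=1000; try (B,hash)→2800, (A,merge)→3300, (B,merge)→3350, (A,hash)→3500, (A,nl)→30150, (B,nl)→30200; best=2800 via (B,hash)
  {ABC}: card=60000; try (C,hash)→5480, (A,hash)→14180, (C,merge)→14760, (C,nl)→122800, (A,merge)→138780, (A,nl)→1801980; best=5480 via (C,hash)

cost=5480; order=A,B,C; methods=hash,hash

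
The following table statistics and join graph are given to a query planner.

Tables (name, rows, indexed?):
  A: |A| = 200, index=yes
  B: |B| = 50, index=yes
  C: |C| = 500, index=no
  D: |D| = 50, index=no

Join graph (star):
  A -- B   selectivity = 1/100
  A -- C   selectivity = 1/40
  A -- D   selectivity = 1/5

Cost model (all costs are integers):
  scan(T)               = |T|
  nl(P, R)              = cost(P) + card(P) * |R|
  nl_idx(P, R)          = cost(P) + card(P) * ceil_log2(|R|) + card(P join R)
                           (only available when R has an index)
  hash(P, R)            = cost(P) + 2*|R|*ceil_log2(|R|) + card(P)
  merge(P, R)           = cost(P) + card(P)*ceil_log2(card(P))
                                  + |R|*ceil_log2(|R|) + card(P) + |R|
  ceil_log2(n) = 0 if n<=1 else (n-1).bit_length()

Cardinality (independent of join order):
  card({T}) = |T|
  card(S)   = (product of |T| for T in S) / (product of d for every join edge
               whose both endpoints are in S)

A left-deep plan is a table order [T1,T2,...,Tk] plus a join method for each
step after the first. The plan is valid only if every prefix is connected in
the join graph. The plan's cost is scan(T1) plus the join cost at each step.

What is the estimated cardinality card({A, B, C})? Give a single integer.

1250

Tables in S: A(200), B(50), C(500)
Edges inside S: A-B(d=100), A-C(d=40)
numerator = 200 * 50 * 500 = 5000000
denominator = 100 * 40 = 4000
card(S) = 5000000 / 4000 = 1250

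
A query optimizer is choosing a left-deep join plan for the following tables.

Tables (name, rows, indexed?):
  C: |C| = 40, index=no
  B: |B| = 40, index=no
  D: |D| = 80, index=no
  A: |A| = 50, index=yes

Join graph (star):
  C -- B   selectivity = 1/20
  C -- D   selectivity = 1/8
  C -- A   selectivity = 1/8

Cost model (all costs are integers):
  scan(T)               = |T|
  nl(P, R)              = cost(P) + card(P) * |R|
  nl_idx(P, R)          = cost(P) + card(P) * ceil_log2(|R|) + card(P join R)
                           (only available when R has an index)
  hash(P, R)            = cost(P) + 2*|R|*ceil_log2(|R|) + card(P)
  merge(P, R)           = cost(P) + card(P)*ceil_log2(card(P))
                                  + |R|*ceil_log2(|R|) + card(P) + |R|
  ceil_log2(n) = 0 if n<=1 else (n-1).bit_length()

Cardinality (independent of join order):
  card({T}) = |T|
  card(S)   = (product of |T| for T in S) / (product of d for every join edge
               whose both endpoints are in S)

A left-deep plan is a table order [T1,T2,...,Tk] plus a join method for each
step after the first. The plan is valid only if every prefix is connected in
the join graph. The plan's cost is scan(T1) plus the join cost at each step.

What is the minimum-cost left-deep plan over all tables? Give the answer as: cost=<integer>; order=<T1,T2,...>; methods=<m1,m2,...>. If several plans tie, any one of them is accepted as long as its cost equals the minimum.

Selinger DP (subsets sized 1..n):
  {C}: scan cost=40, card=40
  {B}: scan cost=40, card=40
  {D}: scan cost=80, card=80
  {A}: scan cost=50, card=50
  {BC}: card=80; try (C,hash)→560, (B,hash)→560, (C,merge)→600, (B,merge)→600, (C,nl)→1640, (B,nl)→1640; best=560 via (C,hash)
  {CD}: card=400; try (C,hash)→640, (D,merge)→960, (C,merge)→1000, (D,hash)→1200, (D,nl)→3240, (C,nl)→3280; best=640 via (C,hash)
  {AC}: card=250; try (A,nl_idx)→530, (C,hash)→580, (A,merge)→670, (C,merge)→680, (A,hash)→680, (A,nl)→2040 …(+1); best=530 via (A,nl_idx)
  {BCD}: card=800; try (B,hash)→1520, (D,hash)→1760, (D,merge)→1840, (B,merge)→4920, (D,nl)→6960, (B,nl)→16640; best=1520 via (B,hash)
  {ABC}: card=500; try (A,hash)→1240, (B,hash)→1260, (A,nl_idx)→1540, (A,merge)→1550, (B,merge)→3060, (A,nl)→4560 …(+1); best=1240 via (A,hash)
  {ACD}: card=2500; try (A,hash)→1640, (D,hash)→1900, (D,merge)→3420, (A,merge)→4990, (A,nl_idx)→5540, (D,nl)→20530 …(+1); best=1640 via (A,hash)
  {ABCD}: card=5000; try (D,hash)→2860, (A,hash)→2920, (B,hash)→4620, (D,merge)→6880, (A,merge)→10670, (A,nl_idx)→11320 …(+4); best=2860 via (D,hash)

cost=2860; order=B,C,A,D; methods=hash,hash,hash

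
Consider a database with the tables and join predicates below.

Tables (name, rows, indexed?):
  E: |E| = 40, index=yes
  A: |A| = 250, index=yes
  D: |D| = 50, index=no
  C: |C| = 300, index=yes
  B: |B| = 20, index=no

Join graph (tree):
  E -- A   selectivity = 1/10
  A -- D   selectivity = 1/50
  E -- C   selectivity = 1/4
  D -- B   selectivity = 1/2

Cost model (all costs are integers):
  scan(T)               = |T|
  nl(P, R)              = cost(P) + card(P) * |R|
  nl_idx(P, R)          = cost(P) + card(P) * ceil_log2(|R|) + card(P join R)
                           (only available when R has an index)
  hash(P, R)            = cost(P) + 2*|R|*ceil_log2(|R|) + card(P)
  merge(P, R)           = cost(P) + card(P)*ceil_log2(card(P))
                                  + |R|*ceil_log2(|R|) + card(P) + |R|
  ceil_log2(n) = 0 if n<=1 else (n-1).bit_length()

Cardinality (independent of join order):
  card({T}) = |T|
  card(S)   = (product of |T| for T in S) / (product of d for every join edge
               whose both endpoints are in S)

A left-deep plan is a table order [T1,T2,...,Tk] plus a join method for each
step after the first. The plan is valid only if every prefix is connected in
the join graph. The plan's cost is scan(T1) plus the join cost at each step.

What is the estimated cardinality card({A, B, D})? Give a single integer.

2500

Tables in S: A(250), B(20), D(50)
Edges inside S: A-D(d=50), D-B(d=2)
numerator = 250 * 20 * 50 = 250000
denominator = 50 * 2 = 100
card(S) = 250000 / 100 = 2500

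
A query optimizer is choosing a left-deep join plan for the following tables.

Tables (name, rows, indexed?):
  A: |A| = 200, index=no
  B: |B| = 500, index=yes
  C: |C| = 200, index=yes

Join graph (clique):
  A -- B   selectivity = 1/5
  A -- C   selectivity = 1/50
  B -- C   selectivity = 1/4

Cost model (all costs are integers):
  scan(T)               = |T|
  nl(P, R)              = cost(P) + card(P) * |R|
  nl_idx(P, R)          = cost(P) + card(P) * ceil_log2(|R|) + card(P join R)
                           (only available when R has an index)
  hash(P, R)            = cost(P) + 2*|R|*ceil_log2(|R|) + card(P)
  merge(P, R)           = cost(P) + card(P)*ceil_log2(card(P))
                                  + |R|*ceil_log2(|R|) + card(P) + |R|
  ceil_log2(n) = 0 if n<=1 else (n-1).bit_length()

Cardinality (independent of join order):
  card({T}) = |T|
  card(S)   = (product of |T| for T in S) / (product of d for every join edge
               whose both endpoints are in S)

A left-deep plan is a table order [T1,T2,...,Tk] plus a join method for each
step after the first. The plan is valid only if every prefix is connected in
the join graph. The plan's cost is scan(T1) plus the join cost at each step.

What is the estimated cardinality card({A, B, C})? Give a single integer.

20000

Tables in S: A(200), B(500), C(200)
Edges inside S: A-B(d=5), A-C(d=50), B-C(d=4)
numerator = 200 * 500 * 200 = 20000000
denominator = 5 * 50 * 4 = 1000
card(S) = 20000000 / 1000 = 20000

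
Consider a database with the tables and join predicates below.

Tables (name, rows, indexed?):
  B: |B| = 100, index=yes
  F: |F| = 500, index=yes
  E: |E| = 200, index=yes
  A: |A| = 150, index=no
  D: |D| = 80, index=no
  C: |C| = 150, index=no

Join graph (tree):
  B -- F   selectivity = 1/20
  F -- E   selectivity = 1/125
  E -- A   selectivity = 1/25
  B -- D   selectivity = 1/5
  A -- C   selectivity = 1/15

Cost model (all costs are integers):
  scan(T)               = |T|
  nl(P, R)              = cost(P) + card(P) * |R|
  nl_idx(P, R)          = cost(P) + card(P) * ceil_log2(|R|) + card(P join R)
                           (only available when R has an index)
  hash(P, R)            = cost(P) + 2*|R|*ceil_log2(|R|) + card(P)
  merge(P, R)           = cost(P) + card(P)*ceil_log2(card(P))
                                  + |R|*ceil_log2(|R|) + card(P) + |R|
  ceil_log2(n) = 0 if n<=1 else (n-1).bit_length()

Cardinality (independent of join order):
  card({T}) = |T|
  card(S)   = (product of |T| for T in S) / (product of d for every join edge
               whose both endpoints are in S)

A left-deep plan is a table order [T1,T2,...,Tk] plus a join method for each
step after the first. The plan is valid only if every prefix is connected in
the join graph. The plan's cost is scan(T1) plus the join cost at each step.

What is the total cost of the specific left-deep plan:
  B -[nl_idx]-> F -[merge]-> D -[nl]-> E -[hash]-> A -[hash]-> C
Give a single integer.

8489440

step 1: scan B: cost=100, card=100
step 2: join F via nl_idx
    card(P join F) = 100*500/(20) = 2500
    cost = 100 + 100*9 + 2500 = 3500
step 3: join D via merge
    card(P join D) = 2500*80/(5) = 40000
    cost = 3500 + 2500*12 + 80*7 + 2500 + 80 = 36640
step 4: join E via nl
    card(P join E) = 40000*200/(125) = 64000
    cost = 36640 + 40000*200 = 8036640
step 5: join A via hash
    card(P join A) = 64000*150/(25) = 384000
    cost = 8036640 + 2*150*8 + 64000 = 8103040
step 6: join C via hash
    card(P join C) = 384000*150/(15) = 3840000
    cost = 8103040 + 2*150*8 + 384000 = 8489440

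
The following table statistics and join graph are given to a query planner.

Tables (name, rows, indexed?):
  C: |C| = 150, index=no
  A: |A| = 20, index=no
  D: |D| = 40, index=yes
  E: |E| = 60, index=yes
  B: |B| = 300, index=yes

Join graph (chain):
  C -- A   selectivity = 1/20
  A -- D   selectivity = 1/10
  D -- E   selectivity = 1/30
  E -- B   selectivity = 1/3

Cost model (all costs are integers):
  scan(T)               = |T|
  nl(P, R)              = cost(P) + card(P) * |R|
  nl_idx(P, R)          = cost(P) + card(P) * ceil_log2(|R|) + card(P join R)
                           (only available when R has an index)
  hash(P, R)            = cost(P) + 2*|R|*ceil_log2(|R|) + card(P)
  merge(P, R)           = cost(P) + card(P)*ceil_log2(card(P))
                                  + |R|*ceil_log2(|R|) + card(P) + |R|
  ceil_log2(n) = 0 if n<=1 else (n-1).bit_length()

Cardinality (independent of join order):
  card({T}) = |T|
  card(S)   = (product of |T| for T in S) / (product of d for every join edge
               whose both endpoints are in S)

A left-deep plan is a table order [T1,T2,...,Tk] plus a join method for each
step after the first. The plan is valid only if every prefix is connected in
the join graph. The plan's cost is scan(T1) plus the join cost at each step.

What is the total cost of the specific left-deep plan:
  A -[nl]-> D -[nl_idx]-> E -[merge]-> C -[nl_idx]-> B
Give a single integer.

step 1: scan A: cost=20, card=20
step 2: join D via nl
    card(P join D) = 20*40/(10) = 80
    cost = 20 + 20*40 = 820
step 3: join E via nl_idx
    card(P join E) = 80*60/(30) = 160
    cost = 820 + 80*6 + 160 = 1460
step 4: join C via merge
    card(P join C) = 160*150/(20) = 1200
    cost = 1460 + 160*8 + 150*8 + 160 + 150 = 4250
step 5: join B via nl_idx
    card(P join B) = 1200*300/(3) = 120000
    cost = 4250 + 1200*9 + 120000 = 135050

135050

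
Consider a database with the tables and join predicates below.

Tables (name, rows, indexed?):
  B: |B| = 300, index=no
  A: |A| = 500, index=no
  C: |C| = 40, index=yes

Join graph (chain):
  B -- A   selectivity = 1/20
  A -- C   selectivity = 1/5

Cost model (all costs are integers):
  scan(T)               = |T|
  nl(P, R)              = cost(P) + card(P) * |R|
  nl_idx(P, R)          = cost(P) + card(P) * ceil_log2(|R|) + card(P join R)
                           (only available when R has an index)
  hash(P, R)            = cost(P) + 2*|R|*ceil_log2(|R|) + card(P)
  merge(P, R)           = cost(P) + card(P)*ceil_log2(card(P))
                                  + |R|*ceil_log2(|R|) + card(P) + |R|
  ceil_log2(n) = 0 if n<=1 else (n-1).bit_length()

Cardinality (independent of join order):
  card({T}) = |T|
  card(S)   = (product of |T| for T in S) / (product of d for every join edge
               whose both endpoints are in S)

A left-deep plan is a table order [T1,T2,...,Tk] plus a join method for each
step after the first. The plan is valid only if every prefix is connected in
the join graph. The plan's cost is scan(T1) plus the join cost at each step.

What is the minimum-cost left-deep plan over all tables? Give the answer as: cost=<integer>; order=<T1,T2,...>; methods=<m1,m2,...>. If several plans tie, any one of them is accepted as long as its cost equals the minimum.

Selinger DP (subsets sized 1..n):
  {B}: scan cost=300, card=300
  {A}: scan cost=500, card=500
  {C}: scan cost=40, card=40
  {AB}: card=7500; try (B,hash)→6400, (A,merge)→8300, (B,merge)→8500, (A,hash)→9600, (A,nl)→150300, (B,nl)→150500; best=6400 via (B,hash)
  {AC}: card=4000; try (C,hash)→1480, (A,merge)→5320, (C,merge)→5780, (C,nl_idx)→7500, (A,hash)→9080, (A,nl)→20040 …(+1); best=1480 via (C,hash)
  {ABC}: card=60000; try (B,hash)→10880, (C,hash)→14380, (B,merge)→56480, (C,nl_idx)→111400, (C,merge)→111680, (C,nl)→306400 …(+1); best=10880 via (B,hash)

cost=10880; order=A,C,B; methods=hash,hash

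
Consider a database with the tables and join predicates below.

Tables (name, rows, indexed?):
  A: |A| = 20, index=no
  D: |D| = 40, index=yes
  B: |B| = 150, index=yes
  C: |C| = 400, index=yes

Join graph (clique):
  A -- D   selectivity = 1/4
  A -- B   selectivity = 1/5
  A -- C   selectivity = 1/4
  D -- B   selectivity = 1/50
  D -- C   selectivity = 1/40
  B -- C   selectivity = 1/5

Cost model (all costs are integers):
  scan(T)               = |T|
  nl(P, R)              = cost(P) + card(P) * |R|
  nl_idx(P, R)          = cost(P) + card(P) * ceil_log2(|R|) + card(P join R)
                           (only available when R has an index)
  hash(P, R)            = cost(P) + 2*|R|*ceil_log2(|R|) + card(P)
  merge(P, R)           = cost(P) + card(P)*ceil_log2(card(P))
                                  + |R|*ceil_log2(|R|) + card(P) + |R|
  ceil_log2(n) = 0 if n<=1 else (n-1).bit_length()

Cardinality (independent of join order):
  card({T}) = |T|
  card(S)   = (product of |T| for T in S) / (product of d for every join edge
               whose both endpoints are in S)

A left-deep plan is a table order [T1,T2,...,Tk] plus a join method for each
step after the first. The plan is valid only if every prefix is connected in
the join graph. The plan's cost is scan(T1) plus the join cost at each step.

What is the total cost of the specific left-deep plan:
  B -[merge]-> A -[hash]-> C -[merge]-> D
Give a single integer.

189700

step 1: scan B: cost=150, card=150
step 2: join A via merge
    card(P join A) = 150*20/(5) = 600
    cost = 150 + 150*8 + 20*5 + 150 + 20 = 1620
step 3: join C via hash
    card(P join C) = 600*400/(4*5) = 12000
    cost = 1620 + 2*400*9 + 600 = 9420
step 4: join D via merge
    card(P join D) = 12000*40/(4*50*40) = 60
    cost = 9420 + 12000*14 + 40*6 + 12000 + 40 = 189700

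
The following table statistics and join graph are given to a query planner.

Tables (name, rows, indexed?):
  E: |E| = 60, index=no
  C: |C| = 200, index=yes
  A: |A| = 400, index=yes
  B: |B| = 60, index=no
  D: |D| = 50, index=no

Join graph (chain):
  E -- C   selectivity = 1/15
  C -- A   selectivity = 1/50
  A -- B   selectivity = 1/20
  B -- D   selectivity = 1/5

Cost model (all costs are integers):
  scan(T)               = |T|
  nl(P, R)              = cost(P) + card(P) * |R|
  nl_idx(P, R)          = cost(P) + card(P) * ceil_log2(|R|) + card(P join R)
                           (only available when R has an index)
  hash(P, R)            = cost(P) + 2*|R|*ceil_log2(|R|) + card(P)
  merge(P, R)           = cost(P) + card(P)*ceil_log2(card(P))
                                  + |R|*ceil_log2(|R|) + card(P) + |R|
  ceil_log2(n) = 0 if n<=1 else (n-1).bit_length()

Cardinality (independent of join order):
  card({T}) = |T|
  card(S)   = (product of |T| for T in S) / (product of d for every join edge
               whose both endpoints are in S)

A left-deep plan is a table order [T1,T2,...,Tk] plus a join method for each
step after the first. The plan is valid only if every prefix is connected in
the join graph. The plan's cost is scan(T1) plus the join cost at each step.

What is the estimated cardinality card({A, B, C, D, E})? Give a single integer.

Tables in S: A(400), B(60), C(200), D(50), E(60)
Edges inside S: E-C(d=15), C-A(d=50), A-B(d=20), B-D(d=5)
numerator = 400 * 60 * 200 * 50 * 60 = 14400000000
denominator = 15 * 50 * 20 * 5 = 75000
card(S) = 14400000000 / 75000 = 192000

192000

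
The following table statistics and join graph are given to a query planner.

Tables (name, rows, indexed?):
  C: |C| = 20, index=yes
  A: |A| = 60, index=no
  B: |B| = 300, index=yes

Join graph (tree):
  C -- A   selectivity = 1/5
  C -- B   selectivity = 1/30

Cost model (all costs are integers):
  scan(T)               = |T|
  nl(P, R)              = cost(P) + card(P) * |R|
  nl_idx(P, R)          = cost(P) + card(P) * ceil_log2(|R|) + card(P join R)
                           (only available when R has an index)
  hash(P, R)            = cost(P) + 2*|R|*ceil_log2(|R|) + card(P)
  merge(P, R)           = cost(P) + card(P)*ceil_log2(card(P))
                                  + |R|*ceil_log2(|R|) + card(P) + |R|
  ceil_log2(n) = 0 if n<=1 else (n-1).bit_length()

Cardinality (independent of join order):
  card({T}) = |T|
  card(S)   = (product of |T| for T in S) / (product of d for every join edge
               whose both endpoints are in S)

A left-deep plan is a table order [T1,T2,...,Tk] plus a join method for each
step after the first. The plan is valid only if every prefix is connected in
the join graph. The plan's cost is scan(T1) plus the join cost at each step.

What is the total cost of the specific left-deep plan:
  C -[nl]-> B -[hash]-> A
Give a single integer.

6940

step 1: scan C: cost=20, card=20
step 2: join B via nl
    card(P join B) = 20*300/(30) = 200
    cost = 20 + 20*300 = 6020
step 3: join A via hash
    card(P join A) = 200*60/(5) = 2400
    cost = 6020 + 2*60*6 + 200 = 6940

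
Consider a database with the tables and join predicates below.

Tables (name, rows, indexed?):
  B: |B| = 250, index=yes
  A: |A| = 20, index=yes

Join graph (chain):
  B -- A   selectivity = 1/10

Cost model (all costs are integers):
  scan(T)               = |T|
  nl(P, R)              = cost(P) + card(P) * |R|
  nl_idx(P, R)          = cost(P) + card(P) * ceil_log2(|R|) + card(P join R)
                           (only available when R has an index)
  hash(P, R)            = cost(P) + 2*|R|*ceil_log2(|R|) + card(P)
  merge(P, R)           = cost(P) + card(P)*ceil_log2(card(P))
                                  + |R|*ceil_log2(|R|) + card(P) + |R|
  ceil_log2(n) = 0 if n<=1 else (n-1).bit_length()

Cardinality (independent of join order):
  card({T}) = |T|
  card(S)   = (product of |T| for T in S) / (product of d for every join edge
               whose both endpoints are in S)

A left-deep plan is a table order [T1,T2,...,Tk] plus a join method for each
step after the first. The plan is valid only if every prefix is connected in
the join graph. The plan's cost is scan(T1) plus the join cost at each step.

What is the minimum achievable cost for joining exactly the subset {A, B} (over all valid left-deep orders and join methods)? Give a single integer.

680

Selinger DP over subsets of {A,B}:
  {B}: scan cost=250, card=250
  {A}: scan cost=20, card=20
  {AB}: card=500; try (B,nl_idx)→680, (A,hash)→700, (A,nl_idx)→2000, (B,merge)→2390, (A,merge)→2620, (B,hash)→4040 …(+2); best=680 via (B,nl_idx)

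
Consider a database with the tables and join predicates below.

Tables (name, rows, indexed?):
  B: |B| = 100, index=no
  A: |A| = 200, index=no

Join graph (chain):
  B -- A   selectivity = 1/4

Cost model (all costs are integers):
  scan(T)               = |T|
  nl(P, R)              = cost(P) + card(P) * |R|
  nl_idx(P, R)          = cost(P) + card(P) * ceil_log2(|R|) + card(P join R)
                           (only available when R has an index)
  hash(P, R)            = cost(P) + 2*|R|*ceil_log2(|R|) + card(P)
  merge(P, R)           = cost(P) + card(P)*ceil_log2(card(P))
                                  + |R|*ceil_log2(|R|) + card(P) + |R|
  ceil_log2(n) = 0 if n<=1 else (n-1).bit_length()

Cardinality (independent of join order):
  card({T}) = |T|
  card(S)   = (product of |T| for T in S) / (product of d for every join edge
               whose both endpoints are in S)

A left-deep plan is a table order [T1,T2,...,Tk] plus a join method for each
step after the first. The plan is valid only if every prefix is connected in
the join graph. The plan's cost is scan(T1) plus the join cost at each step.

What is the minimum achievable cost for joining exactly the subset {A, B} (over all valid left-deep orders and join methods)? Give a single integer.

1800

Selinger DP over subsets of {A,B}:
  {B}: scan cost=100, card=100
  {A}: scan cost=200, card=200
  {AB}: card=5000; try (B,hash)→1800, (A,merge)→2700, (B,merge)→2800, (A,hash)→3400, (A,nl)→20100, (B,nl)→20200; best=1800 via (B,hash)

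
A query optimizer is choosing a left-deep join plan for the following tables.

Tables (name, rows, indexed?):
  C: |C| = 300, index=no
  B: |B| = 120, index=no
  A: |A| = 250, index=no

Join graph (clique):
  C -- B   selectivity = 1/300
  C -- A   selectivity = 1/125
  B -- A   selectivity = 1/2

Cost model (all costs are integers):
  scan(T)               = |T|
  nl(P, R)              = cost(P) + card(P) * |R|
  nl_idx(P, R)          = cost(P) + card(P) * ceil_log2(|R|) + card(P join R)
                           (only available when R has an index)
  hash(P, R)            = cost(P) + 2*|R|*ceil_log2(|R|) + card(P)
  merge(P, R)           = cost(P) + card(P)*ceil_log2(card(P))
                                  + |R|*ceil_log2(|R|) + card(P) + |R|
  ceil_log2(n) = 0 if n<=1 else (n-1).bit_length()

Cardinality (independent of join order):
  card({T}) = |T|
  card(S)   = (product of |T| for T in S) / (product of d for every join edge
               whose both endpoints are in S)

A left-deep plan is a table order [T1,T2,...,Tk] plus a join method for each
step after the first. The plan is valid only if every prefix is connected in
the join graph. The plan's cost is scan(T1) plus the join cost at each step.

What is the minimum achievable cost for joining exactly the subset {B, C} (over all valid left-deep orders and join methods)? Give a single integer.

2280

Selinger DP over subsets of {B,C}:
  {C}: scan cost=300, card=300
  {B}: scan cost=120, card=120
  {BC}: card=120; try (B,hash)→2280, (C,merge)→4080, (B,merge)→4260, (C,hash)→5640, (C,nl)→36120, (B,nl)→36300; best=2280 via (B,hash)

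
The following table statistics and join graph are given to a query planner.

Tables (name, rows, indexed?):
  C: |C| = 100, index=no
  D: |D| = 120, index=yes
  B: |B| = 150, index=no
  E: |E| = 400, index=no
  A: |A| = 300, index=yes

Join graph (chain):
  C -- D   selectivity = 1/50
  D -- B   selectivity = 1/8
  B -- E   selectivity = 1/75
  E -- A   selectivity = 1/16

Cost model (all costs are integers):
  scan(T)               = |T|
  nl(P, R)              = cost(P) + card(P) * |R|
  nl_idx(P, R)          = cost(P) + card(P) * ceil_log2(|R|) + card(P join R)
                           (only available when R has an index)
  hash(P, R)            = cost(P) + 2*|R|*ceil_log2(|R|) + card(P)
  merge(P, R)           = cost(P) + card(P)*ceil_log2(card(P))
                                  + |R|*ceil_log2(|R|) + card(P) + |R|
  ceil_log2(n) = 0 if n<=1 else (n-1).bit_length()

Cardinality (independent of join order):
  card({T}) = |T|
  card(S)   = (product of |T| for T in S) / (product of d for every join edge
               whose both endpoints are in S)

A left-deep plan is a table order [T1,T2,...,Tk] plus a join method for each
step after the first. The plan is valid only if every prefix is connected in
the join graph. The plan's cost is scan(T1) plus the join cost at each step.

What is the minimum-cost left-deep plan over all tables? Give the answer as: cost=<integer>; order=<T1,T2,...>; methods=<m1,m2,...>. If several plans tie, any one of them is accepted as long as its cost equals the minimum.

cost=44780; order=C,D,B,E,A; methods=nl_idx,hash,hash,hash

Selinger DP (subsets sized 1..n):
  {C}: scan cost=100, card=100
  {D}: scan cost=120, card=120
  {B}: scan cost=150, card=150
  {E}: scan cost=400, card=400
  {A}: scan cost=300, card=300
  {CD}: card=240; try (D,nl_idx)→1040, (C,hash)→1640, (D,merge)→1860, (D,hash)→1880, (C,merge)→1880, (D,nl)→12100 …(+1); best=1040 via (D,nl_idx)
  {BD}: card=2250; try (D,hash)→1980, (B,merge)→2430, (D,merge)→2460, (B,hash)→2640, (D,nl_idx)→3450, (B,nl)→18120 …(+1); best=1980 via (D,hash)
  {BE}: card=800; try (B,hash)→3200, (E,merge)→5500, (B,merge)→5750, (E,hash)→7500, (E,nl)→60150, (B,nl)→60400; best=3200 via (B,hash)
  {AE}: card=7500; try (A,hash)→6200, (E,merge)→7300, (A,merge)→7400, (E,hash)→7800, (A,nl_idx)→11500, (E,nl)→120300 …(+1); best=6200 via (A,hash)
  {BCD}: card=4500; try (B,hash)→3680, (B,merge)→4550, (C,hash)→5630, (C,merge)→32030, (B,nl)→37040, (C,nl)→226980; best=3680 via (B,hash)
  {BDE}: card=12000; try (D,hash)→5680, (E,hash)→11430, (D,merge)→12960, (D,nl_idx)→20800, (E,merge)→35230, (D,nl)→99200 …(+1); best=5680 via (D,hash)
  {ABE}: card=15000; try (A,hash)→9400, (A,merge)→15000, (B,hash)→16100, (A,nl_idx)→25400, (B,merge)→112550, (A,nl)→243200 …(+1); best=9400 via (A,hash)
  {BCDE}: card=24000; try (E,hash)→15380, (C,hash)→19080, (E,merge)→70680, (C,merge)→186480, (C,nl)→1205680, (E,nl)→1803680; best=15380 via (E,hash)
  {ABDE}: card=225000; try (A,hash)→23080, (D,hash)→26080, (A,merge)→188680, (D,merge)→235360, (A,nl_idx)→338680, (D,nl_idx)→339400 …(+2); best=23080 via (A,hash)
  {ABCDE}: card=450000; try (A,hash)→44780, (C,hash)→249480, (A,merge)→402380, (A,nl_idx)→681380, (C,merge)→4298880, (A,nl)→7215380 …(+1); best=44780 via (A,hash)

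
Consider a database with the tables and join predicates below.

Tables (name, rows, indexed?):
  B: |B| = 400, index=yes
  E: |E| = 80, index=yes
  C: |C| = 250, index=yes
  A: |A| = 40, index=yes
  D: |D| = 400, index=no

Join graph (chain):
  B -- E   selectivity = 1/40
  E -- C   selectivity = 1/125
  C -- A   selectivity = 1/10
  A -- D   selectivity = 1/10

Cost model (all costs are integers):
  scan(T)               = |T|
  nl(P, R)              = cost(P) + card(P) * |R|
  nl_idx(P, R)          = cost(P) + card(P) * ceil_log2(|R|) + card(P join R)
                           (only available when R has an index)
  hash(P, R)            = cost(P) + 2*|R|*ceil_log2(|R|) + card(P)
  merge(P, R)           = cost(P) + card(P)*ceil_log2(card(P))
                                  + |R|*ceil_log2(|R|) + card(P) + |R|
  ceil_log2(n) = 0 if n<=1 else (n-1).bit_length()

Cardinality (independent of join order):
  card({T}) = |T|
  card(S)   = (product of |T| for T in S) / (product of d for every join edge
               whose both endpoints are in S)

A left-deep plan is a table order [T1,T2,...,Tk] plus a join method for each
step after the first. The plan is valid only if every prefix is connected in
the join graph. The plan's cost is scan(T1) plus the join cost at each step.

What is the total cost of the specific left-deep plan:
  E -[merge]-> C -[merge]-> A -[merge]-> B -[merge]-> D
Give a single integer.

109330

step 1: scan E: cost=80, card=80
step 2: join C via merge
    card(P join C) = 80*250/(125) = 160
    cost = 80 + 80*7 + 250*8 + 80 + 250 = 2970
step 3: join A via merge
    card(P join A) = 160*40/(10) = 640
    cost = 2970 + 160*8 + 40*6 + 160 + 40 = 4690
step 4: join B via merge
    card(P join B) = 640*400/(40) = 6400
    cost = 4690 + 640*10 + 400*9 + 640 + 400 = 15730
step 5: join D via merge
    card(P join D) = 6400*400/(10) = 256000
    cost = 15730 + 6400*13 + 400*9 + 6400 + 400 = 109330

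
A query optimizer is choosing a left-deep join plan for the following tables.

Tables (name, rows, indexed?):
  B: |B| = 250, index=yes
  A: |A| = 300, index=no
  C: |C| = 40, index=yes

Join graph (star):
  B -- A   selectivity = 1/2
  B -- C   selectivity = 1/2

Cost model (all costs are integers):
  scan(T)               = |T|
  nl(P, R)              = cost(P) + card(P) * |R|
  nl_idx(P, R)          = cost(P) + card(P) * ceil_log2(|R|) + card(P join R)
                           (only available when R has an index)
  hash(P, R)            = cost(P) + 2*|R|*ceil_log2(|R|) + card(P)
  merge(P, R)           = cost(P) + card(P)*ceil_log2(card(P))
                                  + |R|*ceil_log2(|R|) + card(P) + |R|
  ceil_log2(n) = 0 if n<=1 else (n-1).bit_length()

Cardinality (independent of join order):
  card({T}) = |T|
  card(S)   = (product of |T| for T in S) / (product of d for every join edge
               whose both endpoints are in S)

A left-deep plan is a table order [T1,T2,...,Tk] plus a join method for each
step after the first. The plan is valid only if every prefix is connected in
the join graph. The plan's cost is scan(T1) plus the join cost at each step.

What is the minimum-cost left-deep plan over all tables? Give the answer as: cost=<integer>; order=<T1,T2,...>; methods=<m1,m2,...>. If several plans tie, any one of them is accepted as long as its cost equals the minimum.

Selinger DP (subsets sized 1..n):
  {B}: scan cost=250, card=250
  {A}: scan cost=300, card=300
  {C}: scan cost=40, card=40
  {AB}: card=37500; try (B,hash)→4600, (A,merge)→5500, (B,merge)→5550, (A,hash)→5900, (B,nl_idx)→40200, (A,nl)→75250 …(+1); best=4600 via (B,hash)
  {BC}: card=5000; try (C,hash)→980, (B,merge)→2570, (C,merge)→2780, (B,hash)→4080, (B,nl_idx)→5360, (C,nl_idx)→6750 …(+2); best=980 via (C,hash)
  {ABC}: card=750000; try (A,hash)→11380, (C,hash)→42580, (A,merge)→73980, (C,merge)→642380, (C,nl_idx)→979600, (A,nl)→1500980 …(+1); best=11380 via (A,hash)

cost=11380; order=B,C,A; methods=hash,hash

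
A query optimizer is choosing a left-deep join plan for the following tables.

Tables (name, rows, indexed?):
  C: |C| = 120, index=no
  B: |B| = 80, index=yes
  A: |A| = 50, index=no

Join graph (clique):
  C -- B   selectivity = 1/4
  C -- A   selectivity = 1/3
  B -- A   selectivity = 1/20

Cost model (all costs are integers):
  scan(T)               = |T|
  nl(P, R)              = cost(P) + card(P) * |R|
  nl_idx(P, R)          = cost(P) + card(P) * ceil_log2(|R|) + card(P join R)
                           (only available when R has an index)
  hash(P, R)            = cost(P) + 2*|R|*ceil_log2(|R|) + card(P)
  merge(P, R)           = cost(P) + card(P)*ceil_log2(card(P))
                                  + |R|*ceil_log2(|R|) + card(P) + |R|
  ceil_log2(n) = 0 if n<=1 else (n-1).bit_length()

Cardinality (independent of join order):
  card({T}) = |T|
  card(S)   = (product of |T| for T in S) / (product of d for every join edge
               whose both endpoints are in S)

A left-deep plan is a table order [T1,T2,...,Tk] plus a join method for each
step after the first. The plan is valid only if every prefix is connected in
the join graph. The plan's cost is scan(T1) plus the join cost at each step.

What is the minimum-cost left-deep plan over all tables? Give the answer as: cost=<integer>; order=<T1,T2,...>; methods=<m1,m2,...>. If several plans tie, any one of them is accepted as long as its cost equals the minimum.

cost=2480; order=A,B,C; methods=nl_idx,hash

Selinger DP (subsets sized 1..n):
  {C}: scan cost=120, card=120
  {B}: scan cost=80, card=80
  {A}: scan cost=50, card=50
  {BC}: card=2400; try (B,hash)→1360, (C,merge)→1680, (B,merge)→1720, (C,hash)→1840, (B,nl_idx)→3360, (C,nl)→9680 …(+1); best=1360 via (B,hash)
  {AC}: card=2000; try (A,hash)→840, (C,merge)→1360, (A,merge)→1430, (C,hash)→1780, (C,nl)→6050, (A,nl)→6120; best=840 via (A,hash)
  {AB}: card=200; try (B,nl_idx)→600, (A,hash)→760, (B,merge)→1040, (A,merge)→1070, (B,hash)→1220, (B,nl)→4050 …(+1); best=600 via (B,nl_idx)
  {ABC}: card=2000; try (C,hash)→2480, (C,merge)→3360, (B,hash)→3960, (A,hash)→4360, (B,nl_idx)→16840, (C,nl)→24600 …(+4); best=2480 via (C,hash)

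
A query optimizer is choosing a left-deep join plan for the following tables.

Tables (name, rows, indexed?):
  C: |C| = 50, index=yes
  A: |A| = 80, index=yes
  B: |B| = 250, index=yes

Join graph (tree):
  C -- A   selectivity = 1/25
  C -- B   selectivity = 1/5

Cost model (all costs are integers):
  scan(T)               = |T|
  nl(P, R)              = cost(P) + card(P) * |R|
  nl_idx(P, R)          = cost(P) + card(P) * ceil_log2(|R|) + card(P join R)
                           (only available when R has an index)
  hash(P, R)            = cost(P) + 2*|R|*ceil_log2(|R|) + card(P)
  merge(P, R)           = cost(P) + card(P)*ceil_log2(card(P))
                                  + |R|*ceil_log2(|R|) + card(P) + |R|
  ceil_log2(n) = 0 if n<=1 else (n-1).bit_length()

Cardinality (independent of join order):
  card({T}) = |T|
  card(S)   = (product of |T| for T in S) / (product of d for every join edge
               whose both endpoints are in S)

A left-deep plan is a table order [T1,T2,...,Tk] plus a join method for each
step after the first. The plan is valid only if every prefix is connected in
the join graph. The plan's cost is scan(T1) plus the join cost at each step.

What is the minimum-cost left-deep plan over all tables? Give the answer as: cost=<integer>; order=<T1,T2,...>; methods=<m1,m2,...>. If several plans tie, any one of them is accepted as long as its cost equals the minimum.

Selinger DP (subsets sized 1..n):
  {C}: scan cost=50, card=50
  {A}: scan cost=80, card=80
  {B}: scan cost=250, card=250
  {AC}: card=160; try (A,nl_idx)→560, (C,nl_idx)→720, (C,hash)→760, (A,merge)→1040, (C,merge)→1070, (A,hash)→1220 …(+2); best=560 via (A,nl_idx)
  {BC}: card=2500; try (C,hash)→1100, (B,merge)→2650, (C,merge)→2850, (B,nl_idx)→2950, (B,hash)→4100, (C,nl_idx)→4250 …(+2); best=1100 via (C,hash)
  {ABC}: card=8000; try (B,merge)→4250, (B,hash)→4720, (A,hash)→4720, (B,nl_idx)→9840, (A,nl_idx)→26600, (A,merge)→34240 …(+2); best=4250 via (B,merge)

cost=4250; order=C,A,B; methods=nl_idx,merge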